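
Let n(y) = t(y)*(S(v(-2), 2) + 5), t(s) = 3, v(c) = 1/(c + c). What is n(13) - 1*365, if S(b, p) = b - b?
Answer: -350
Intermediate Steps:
v(c) = 1/(2*c)
S(b, p) = 0
n(y) = 15 (n(y) = 3*(0 + 5) = 3*5 = 15)
n(13) - 1*365 = 15 - 1*365 = 15 - 365 = -350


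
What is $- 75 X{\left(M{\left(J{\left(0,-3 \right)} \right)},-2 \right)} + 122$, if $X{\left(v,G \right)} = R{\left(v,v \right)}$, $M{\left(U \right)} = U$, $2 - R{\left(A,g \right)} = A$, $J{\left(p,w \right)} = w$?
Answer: $-253$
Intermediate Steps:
$R{\left(A,g \right)} = 2 - A$
$X{\left(v,G \right)} = 2 - v$
$- 75 X{\left(M{\left(J{\left(0,-3 \right)} \right)},-2 \right)} + 122 = - 75 \left(2 - -3\right) + 122 = - 75 \left(2 + 3\right) + 122 = \left(-75\right) 5 + 122 = -375 + 122 = -253$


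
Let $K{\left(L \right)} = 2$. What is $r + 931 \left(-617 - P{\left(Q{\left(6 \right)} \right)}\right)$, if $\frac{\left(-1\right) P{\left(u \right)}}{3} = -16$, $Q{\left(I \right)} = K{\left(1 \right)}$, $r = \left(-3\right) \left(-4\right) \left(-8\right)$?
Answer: $-619211$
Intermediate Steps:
$r = -96$ ($r = 12 \left(-8\right) = -96$)
$Q{\left(I \right)} = 2$
$P{\left(u \right)} = 48$ ($P{\left(u \right)} = \left(-3\right) \left(-16\right) = 48$)
$r + 931 \left(-617 - P{\left(Q{\left(6 \right)} \right)}\right) = -96 + 931 \left(-617 - 48\right) = -96 + 931 \left(-665\right) = -96 - 619115 = -619211$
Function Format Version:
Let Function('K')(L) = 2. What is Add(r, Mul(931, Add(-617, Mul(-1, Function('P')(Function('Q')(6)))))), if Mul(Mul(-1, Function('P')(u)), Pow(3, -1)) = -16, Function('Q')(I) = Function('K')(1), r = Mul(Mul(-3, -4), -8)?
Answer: -619211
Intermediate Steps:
r = -96 (r = Mul(12, -8) = -96)
Function('Q')(I) = 2
Function('P')(u) = 48 (Function('P')(u) = Mul(-3, -16) = 48)
Add(r, Mul(931, Add(-617, Mul(-1, Function('P')(Function('Q')(6)))))) = Add(-96, Mul(931, Add(-617, Mul(-1, 48)))) = Add(-96, Mul(931, Add(-617, -48))) = Add(-96, Mul(931, -665)) = Add(-96, -619115) = -619211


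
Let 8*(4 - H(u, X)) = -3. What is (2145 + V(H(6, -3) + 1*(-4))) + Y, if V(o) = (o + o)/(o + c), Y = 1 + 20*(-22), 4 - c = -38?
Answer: 192780/113 ≈ 1706.0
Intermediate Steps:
c = 42 (c = 4 - 1*(-38) = 4 + 38 = 42)
H(u, X) = 35/8 (H(u, X) = 4 - ⅛*(-3) = 4 + 3/8 = 35/8)
Y = -439 (Y = 1 - 440 = -439)
V(o) = 2*o/(42 + o) (V(o) = (o + o)/(o + 42) = (2*o)/(42 + o) = 2*o/(42 + o))
(2145 + V(H(6, -3) + 1*(-4))) + Y = (2145 + 2*(35/8 + 1*(-4))/(42 + (35/8 + 1*(-4)))) - 439 = (2145 + 2*(35/8 - 4)/(42 + (35/8 - 4))) - 439 = (2145 + 2*(3/8)/(42 + 3/8)) - 439 = (2145 + 2*(3/8)/(339/8)) - 439 = (2145 + 2*(3/8)*(8/339)) - 439 = (2145 + 2/113) - 439 = 242387/113 - 439 = 192780/113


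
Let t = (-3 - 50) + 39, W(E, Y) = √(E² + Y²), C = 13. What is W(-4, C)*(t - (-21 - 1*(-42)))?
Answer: -35*√185 ≈ -476.05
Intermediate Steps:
t = -14 (t = -53 + 39 = -14)
W(-4, C)*(t - (-21 - 1*(-42))) = √((-4)² + 13²)*(-14 - (-21 - 1*(-42))) = √(16 + 169)*(-14 - (-21 + 42)) = √185*(-14 - 1*21) = √185*(-14 - 21) = √185*(-35) = -35*√185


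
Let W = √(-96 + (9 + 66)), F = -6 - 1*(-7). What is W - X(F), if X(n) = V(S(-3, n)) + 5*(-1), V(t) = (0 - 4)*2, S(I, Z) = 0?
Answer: 13 + I*√21 ≈ 13.0 + 4.5826*I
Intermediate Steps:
F = 1 (F = -6 + 7 = 1)
V(t) = -8 (V(t) = -4*2 = -8)
W = I*√21 (W = √(-96 + 75) = √(-21) = I*√21 ≈ 4.5826*I)
X(n) = -13 (X(n) = -8 + 5*(-1) = -8 - 5 = -13)
W - X(F) = I*√21 - 1*(-13) = I*√21 + 13 = 13 + I*√21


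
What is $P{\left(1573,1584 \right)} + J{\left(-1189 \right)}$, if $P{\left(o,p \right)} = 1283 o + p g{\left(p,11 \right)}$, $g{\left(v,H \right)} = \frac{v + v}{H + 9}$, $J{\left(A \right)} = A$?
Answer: $\frac{11339378}{5} \approx 2.2679 \cdot 10^{6}$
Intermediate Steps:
$g{\left(v,H \right)} = \frac{2 v}{9 + H}$
$P{\left(o,p \right)} = 1283 o + \frac{p^{2}}{10}$ ($P{\left(o,p \right)} = 1283 o + p \frac{2 p}{9 + 11} = 1283 o + p \frac{2 p}{20} = 1283 o + p 2 p \frac{1}{20} = 1283 o + p \frac{p}{10} = 1283 o + \frac{p^{2}}{10}$)
$P{\left(1573,1584 \right)} + J{\left(-1189 \right)} = \left(1283 \cdot 1573 + \frac{1584^{2}}{10}\right) - 1189 = \left(2018159 + \frac{1}{10} \cdot 2509056\right) - 1189 = \left(2018159 + \frac{1254528}{5}\right) - 1189 = \frac{11345323}{5} - 1189 = \frac{11339378}{5}$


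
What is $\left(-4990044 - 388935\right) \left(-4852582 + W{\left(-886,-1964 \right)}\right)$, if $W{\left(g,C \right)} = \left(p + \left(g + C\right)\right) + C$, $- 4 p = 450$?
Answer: $\frac{52256872427643}{2} \approx 2.6128 \cdot 10^{13}$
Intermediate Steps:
$p = - \frac{225}{2}$ ($p = \left(- \frac{1}{4}\right) 450 = - \frac{225}{2} \approx -112.5$)
$W{\left(g,C \right)} = - \frac{225}{2} + g + 2 C$ ($W{\left(g,C \right)} = \left(- \frac{225}{2} + \left(g + C\right)\right) + C = \left(- \frac{225}{2} + \left(C + g\right)\right) + C = \left(- \frac{225}{2} + C + g\right) + C = - \frac{225}{2} + g + 2 C$)
$\left(-4990044 - 388935\right) \left(-4852582 + W{\left(-886,-1964 \right)}\right) = \left(-4990044 - 388935\right) \left(-4852582 - \frac{9853}{2}\right) = - 5378979 \left(-4852582 - \frac{9853}{2}\right) = \left(-5378979\right) \left(- \frac{9715017}{2}\right) = \frac{52256872427643}{2}$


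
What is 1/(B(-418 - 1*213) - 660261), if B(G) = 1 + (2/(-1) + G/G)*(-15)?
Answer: -1/660245 ≈ -1.5146e-6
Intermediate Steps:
B(G) = 16 (B(G) = 1 + (2*(-1) + 1)*(-15) = 1 + (-2 + 1)*(-15) = 1 - 1*(-15) = 1 + 15 = 16)
1/(B(-418 - 1*213) - 660261) = 1/(16 - 660261) = 1/(-660245) = -1/660245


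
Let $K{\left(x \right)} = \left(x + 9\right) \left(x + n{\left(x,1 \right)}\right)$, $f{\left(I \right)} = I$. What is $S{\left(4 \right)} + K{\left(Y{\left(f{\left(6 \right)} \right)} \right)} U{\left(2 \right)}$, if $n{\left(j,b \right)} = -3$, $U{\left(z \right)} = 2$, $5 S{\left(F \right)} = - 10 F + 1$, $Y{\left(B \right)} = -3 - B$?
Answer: $- \frac{39}{5} \approx -7.8$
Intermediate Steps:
$S{\left(F \right)} = \frac{1}{5} - 2 F$ ($S{\left(F \right)} = \frac{- 10 F + 1}{5} = \frac{1 - 10 F}{5} = \frac{1}{5} - 2 F$)
$K{\left(x \right)} = \left(-3 + x\right) \left(9 + x\right)$ ($K{\left(x \right)} = \left(x + 9\right) \left(x - 3\right) = \left(9 + x\right) \left(-3 + x\right) = \left(-3 + x\right) \left(9 + x\right)$)
$S{\left(4 \right)} + K{\left(Y{\left(f{\left(6 \right)} \right)} \right)} U{\left(2 \right)} = \left(\frac{1}{5} - 8\right) + \left(-27 + \left(-3 - 6\right)^{2} + 6 \left(-3 - 6\right)\right) 2 = - \frac{39}{5} + \left(-27 + \left(-9\right)^{2} + 6 \left(-9\right)\right) 2 = - \frac{39}{5} + \left(-27 + 81 - 54\right) 2 = - \frac{39}{5} + 0 \cdot 2 = - \frac{39}{5} + 0 = - \frac{39}{5}$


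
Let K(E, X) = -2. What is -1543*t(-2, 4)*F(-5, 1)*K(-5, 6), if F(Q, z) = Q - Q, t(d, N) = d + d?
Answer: 0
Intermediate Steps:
t(d, N) = 2*d
F(Q, z) = 0
-1543*t(-2, 4)*F(-5, 1)*K(-5, 6) = -1543*(2*(-2))*0*(-2) = -1543*(-4*0)*(-2) = -0*(-2) = -1543*0 = 0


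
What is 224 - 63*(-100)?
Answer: 6524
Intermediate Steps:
224 - 63*(-100) = 224 + 6300 = 6524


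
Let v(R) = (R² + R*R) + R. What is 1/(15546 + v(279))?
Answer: 1/171507 ≈ 5.8307e-6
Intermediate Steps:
v(R) = R + 2*R² (v(R) = (R² + R²) + R = 2*R² + R = R + 2*R²)
1/(15546 + v(279)) = 1/(15546 + 279*(1 + 2*279)) = 1/(15546 + 279*(1 + 558)) = 1/(15546 + 279*559) = 1/(15546 + 155961) = 1/171507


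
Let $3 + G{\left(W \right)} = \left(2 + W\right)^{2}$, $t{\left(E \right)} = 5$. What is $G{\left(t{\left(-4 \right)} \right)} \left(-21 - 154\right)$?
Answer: $-8050$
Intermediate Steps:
$G{\left(W \right)} = -3 + \left(2 + W\right)^{2}$
$G{\left(t{\left(-4 \right)} \right)} \left(-21 - 154\right) = \left(-3 + \left(2 + 5\right)^{2}\right) \left(-21 - 154\right) = \left(-3 + 7^{2}\right) \left(-175\right) = \left(-3 + 49\right) \left(-175\right) = 46 \left(-175\right) = -8050$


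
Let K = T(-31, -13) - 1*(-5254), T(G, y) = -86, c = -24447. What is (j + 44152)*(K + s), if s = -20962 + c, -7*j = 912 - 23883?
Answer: -13361420435/7 ≈ -1.9088e+9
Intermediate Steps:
j = 22971/7 (j = -(912 - 23883)/7 = -⅐*(-22971) = 22971/7 ≈ 3281.6)
K = 5168 (K = -86 - 1*(-5254) = -86 + 5254 = 5168)
s = -45409 (s = -20962 - 24447 = -45409)
(j + 44152)*(K + s) = (22971/7 + 44152)*(5168 - 45409) = (332035/7)*(-40241) = -13361420435/7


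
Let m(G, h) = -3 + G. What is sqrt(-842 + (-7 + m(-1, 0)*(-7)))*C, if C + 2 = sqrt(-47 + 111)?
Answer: 6*I*sqrt(821) ≈ 171.92*I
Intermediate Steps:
C = 6 (C = -2 + sqrt(-47 + 111) = -2 + sqrt(64) = -2 + 8 = 6)
sqrt(-842 + (-7 + m(-1, 0)*(-7)))*C = sqrt(-842 + (-7 + (-3 - 1)*(-7)))*6 = sqrt(-842 + (-7 - 4*(-7)))*6 = sqrt(-842 + (-7 + 28))*6 = sqrt(-842 + 21)*6 = sqrt(-821)*6 = (I*sqrt(821))*6 = 6*I*sqrt(821)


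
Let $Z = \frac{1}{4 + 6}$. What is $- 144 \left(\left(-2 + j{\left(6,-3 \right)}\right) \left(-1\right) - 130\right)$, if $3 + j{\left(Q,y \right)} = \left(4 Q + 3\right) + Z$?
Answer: $\frac{109512}{5} \approx 21902.0$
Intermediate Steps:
$Z = \frac{1}{10} \approx 0.1$
$j{\left(Q,y \right)} = \frac{1}{10} + 4 Q$ ($j{\left(Q,y \right)} = -3 + \left(\left(4 Q + 3\right) + \frac{1}{10}\right) = -3 + \left(\left(3 + 4 Q\right) + \frac{1}{10}\right) = -3 + \left(\frac{31}{10} + 4 Q\right) = \frac{1}{10} + 4 Q$)
$- 144 \left(\left(-2 + j{\left(6,-3 \right)}\right) \left(-1\right) - 130\right) = - 144 \left(\left(-2 + \left(\frac{1}{10} + 4 \cdot 6\right)\right) \left(-1\right) - 130\right) = - 144 \left(\left(-2 + \left(\frac{1}{10} + 24\right)\right) \left(-1\right) - 130\right) = - 144 \left(\left(-2 + \frac{241}{10}\right) \left(-1\right) - 130\right) = - 144 \left(\frac{221}{10} \left(-1\right) - 130\right) = - 144 \left(- \frac{221}{10} - 130\right) = - \frac{144 \left(-1521\right)}{10} = \left(-1\right) \left(- \frac{109512}{5}\right) = \frac{109512}{5}$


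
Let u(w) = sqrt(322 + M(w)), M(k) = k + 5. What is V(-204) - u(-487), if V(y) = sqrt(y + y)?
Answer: 2*I*(sqrt(102) - 2*sqrt(10)) ≈ 7.5499*I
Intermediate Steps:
M(k) = 5 + k
V(y) = sqrt(2)*sqrt(y) (V(y) = sqrt(2*y) = sqrt(2)*sqrt(y))
u(w) = sqrt(327 + w) (u(w) = sqrt(322 + (5 + w)) = sqrt(327 + w))
V(-204) - u(-487) = sqrt(2)*sqrt(-204) - sqrt(327 - 487) = sqrt(2)*(2*I*sqrt(51)) - sqrt(-160) = 2*I*sqrt(102) - 4*I*sqrt(10) = -4*I*sqrt(10) + 2*I*sqrt(102)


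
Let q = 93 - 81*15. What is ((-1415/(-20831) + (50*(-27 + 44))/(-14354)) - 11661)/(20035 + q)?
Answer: -1743365856227/2827570797431 ≈ -0.61656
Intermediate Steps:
q = -1122 (q = 93 - 1215 = -1122)
((-1415/(-20831) + (50*(-27 + 44))/(-14354)) - 11661)/(20035 + q) = ((-1415/(-20831) + (50*(-27 + 44))/(-14354)) - 11661)/(20035 - 1122) = ((-1415*(-1/20831) + (50*17)*(-1/14354)) - 11661)/18913 = ((1415/20831 + 850*(-1/14354)) - 11661)*(1/18913) = ((1415/20831 - 425/7177) - 11661)*(1/18913) = (1302280/149504087 - 11661)*(1/18913) = -1743365856227/149504087*1/18913 = -1743365856227/2827570797431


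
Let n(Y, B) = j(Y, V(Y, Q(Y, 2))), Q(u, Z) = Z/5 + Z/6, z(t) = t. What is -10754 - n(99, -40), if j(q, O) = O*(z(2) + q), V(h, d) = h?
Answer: -20753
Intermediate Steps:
Q(u, Z) = 11*Z/30 (Q(u, Z) = Z*(1/5) + Z*(1/6) = Z/5 + Z/6 = 11*Z/30)
j(q, O) = O*(2 + q)
n(Y, B) = Y*(2 + Y)
-10754 - n(99, -40) = -10754 - 99*(2 + 99) = -10754 - 99*101 = -10754 - 1*9999 = -10754 - 9999 = -20753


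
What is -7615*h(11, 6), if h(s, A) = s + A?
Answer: -129455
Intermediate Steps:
h(s, A) = A + s
-7615*h(11, 6) = -7615*(6 + 11) = -7615*17 = -129455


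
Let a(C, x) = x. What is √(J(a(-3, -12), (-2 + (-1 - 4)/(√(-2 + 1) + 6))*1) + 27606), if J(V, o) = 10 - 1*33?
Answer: √27583 ≈ 166.08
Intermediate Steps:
J(V, o) = -23 (J(V, o) = 10 - 33 = -23)
√(J(a(-3, -12), (-2 + (-1 - 4)/(√(-2 + 1) + 6))*1) + 27606) = √(-23 + 27606) = √27583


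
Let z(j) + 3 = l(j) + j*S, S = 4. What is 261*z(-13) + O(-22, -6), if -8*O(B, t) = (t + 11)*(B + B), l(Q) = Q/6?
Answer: -14893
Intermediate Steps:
l(Q) = Q/6 (l(Q) = Q*(1/6) = Q/6)
O(B, t) = -B*(11 + t)/4 (O(B, t) = -(t + 11)*(B + B)/8 = -(11 + t)*2*B/8 = -B*(11 + t)/4)
z(j) = -3 + 25*j/6 (z(j) = -3 + (j/6 + j*4) = -3 + (j/6 + 4*j) = -3 + 25*j/6)
261*z(-13) + O(-22, -6) = 261*(-3 + (25/6)*(-13)) - 1/4*(-22)*(11 - 6) = 261*(-3 - 325/6) - 1/4*(-22)*5 = 261*(-343/6) + 55/2 = -29841/2 + 55/2 = -14893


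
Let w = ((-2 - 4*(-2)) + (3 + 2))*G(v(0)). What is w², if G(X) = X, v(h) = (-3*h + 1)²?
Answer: 121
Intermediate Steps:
v(h) = (1 - 3*h)²
w = 11 (w = ((-2 - 4*(-2)) + (3 + 2))*(-1 + 3*0)² = ((-2 + 8) + 5)*(-1 + 0)² = (6 + 5)*(-1)² = 11*1 = 11)
w² = 11² = 121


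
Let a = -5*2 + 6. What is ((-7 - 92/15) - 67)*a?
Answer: 4808/15 ≈ 320.53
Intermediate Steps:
a = -4 (a = -10 + 6 = -4)
((-7 - 92/15) - 67)*a = ((-7 - 92/15) - 67)*(-4) = (-197/15 - 67)*(-4) = -1202/15*(-4) = 4808/15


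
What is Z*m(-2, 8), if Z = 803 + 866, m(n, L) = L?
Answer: 13352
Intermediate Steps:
Z = 1669
Z*m(-2, 8) = 1669*8 = 13352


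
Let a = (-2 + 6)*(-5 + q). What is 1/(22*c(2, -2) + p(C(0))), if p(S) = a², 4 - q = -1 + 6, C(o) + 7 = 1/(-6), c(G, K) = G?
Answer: 1/620 ≈ 0.0016129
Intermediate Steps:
C(o) = -43/6 (C(o) = -7 + 1/(-6) = -7 - ⅙ = -43/6)
q = -1 (q = 4 - (-1 + 6) = 4 - 1*5 = 4 - 5 = -1)
a = -24 (a = (-2 + 6)*(-5 - 1) = 4*(-6) = -24)
p(S) = 576 (p(S) = (-24)² = 576)
1/(22*c(2, -2) + p(C(0))) = 1/(22*2 + 576) = 1/(44 + 576) = 1/620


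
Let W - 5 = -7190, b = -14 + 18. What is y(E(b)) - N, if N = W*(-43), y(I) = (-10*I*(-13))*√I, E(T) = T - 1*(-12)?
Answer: -300635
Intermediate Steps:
b = 4
W = -7185 (W = 5 - 7190 = -7185)
E(T) = 12 + T (E(T) = T + 12 = 12 + T)
y(I) = 130*I^(3/2) (y(I) = (130*I)*√I = 130*I^(3/2))
N = 308955 (N = -7185*(-43) = 308955)
y(E(b)) - N = 130*(12 + 4)^(3/2) - 1*308955 = 130*16^(3/2) - 308955 = 130*64 - 308955 = 8320 - 308955 = -300635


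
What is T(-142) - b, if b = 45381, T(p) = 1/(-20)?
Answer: -907621/20 ≈ -45381.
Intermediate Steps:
T(p) = -1/20
T(-142) - b = -1/20 - 1*45381 = -1/20 - 45381 = -907621/20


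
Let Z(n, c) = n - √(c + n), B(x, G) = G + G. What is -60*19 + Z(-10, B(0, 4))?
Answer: -1150 - I*√2 ≈ -1150.0 - 1.4142*I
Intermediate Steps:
B(x, G) = 2*G
-60*19 + Z(-10, B(0, 4)) = -60*19 + (-10 - √(2*4 - 10)) = -1140 + (-10 - √(8 - 10)) = -1140 + (-10 - √(-2)) = -1140 + (-10 - I*√2) = -1150 - I*√2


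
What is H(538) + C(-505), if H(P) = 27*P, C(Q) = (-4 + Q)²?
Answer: 273607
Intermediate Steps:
H(538) + C(-505) = 27*538 + (-4 - 505)² = 14526 + (-509)² = 14526 + 259081 = 273607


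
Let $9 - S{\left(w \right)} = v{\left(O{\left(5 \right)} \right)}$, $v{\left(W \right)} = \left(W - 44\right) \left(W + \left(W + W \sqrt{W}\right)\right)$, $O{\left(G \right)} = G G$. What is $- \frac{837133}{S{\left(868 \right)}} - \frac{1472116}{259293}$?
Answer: $- \frac{221970761713}{864482862} \approx -256.77$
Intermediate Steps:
$O{\left(G \right)} = G^{2}$
$v{\left(W \right)} = \left(-44 + W\right) \left(W^{\frac{3}{2}} + 2 W\right)$ ($v{\left(W \right)} = \left(-44 + W\right) \left(W + \left(W + W^{\frac{3}{2}}\right)\right) = \left(-44 + W\right) \left(W^{\frac{3}{2}} + 2 W\right)$)
$S{\left(w \right)} = 3334$ ($S{\left(w \right)} = 9 - \left(\left(5^{2}\right)^{\frac{5}{2}} - 88 \cdot 5^{2} - 44 \left(5^{2}\right)^{\frac{3}{2}} + 2 \left(5^{2}\right)^{2}\right) = 9 - \left(25^{\frac{5}{2}} - 2200 - 44 \cdot 25^{\frac{3}{2}} + 2 \cdot 25^{2}\right) = 9 - \left(3125 - 2200 - 5500 + 2 \cdot 625\right) = 9 - \left(3125 - 2200 - 5500 + 1250\right) = 9 - -3325 = 9 + 3325 = 3334$)
$- \frac{837133}{S{\left(868 \right)}} - \frac{1472116}{259293} = - \frac{837133}{3334} - \frac{1472116}{259293} = - \frac{221970761713}{864482862}$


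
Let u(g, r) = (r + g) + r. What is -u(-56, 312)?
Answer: -568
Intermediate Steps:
u(g, r) = g + 2*r (u(g, r) = (g + r) + r = g + 2*r)
-u(-56, 312) = -(-56 + 2*312) = -(-56 + 624) = -1*568 = -568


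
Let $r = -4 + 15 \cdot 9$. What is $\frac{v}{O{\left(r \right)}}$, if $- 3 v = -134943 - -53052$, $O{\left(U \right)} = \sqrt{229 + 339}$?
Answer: $\frac{27297 \sqrt{142}}{284} \approx 1145.4$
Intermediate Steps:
$r = 131$ ($r = -4 + 135 = 131$)
$O{\left(U \right)} = 2 \sqrt{142}$ ($O{\left(U \right)} = \sqrt{568} = 2 \sqrt{142}$)
$v = 27297$ ($v = - \frac{-134943 - -53052}{3} = - \frac{-134943 + 53052}{3} = \left(- \frac{1}{3}\right) \left(-81891\right) = 27297$)
$\frac{v}{O{\left(r \right)}} = \frac{27297}{2 \sqrt{142}} = 27297 \frac{\sqrt{142}}{284} = \frac{27297 \sqrt{142}}{284}$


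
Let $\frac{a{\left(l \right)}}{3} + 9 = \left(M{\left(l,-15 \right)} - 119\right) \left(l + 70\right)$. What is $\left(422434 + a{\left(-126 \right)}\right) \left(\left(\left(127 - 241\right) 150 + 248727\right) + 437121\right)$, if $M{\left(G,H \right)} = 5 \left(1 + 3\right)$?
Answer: $293606453172$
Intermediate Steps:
$M{\left(G,H \right)} = 20$ ($M{\left(G,H \right)} = 5 \cdot 4 = 20$)
$a{\left(l \right)} = -20817 - 297 l$ ($a{\left(l \right)} = -27 + 3 \left(20 - 119\right) \left(l + 70\right) = -27 + 3 \left(- 99 \left(70 + l\right)\right) = -27 + 3 \left(-6930 - 99 l\right) = -27 - \left(20790 + 297 l\right) = -20817 - 297 l$)
$\left(422434 + a{\left(-126 \right)}\right) \left(\left(\left(127 - 241\right) 150 + 248727\right) + 437121\right) = \left(422434 - -16605\right) \left(\left(\left(127 - 241\right) 150 + 248727\right) + 437121\right) = \left(422434 + \left(-20817 + 37422\right)\right) \left(\left(\left(-114\right) 150 + 248727\right) + 437121\right) = \left(422434 + 16605\right) \left(\left(-17100 + 248727\right) + 437121\right) = 439039 \left(231627 + 437121\right) = 439039 \cdot 668748 = 293606453172$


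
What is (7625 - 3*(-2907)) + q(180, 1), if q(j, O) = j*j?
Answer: 48746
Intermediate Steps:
q(j, O) = j**2
(7625 - 3*(-2907)) + q(180, 1) = (7625 - 3*(-2907)) + 180**2 = (7625 + 8721) + 32400 = 16346 + 32400 = 48746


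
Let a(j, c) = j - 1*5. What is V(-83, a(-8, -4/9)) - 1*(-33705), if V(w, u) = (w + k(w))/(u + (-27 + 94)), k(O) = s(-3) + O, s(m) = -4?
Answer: 909950/27 ≈ 33702.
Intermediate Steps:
a(j, c) = -5 + j (a(j, c) = j - 5 = -5 + j)
k(O) = -4 + O
V(w, u) = (-4 + 2*w)/(67 + u) (V(w, u) = (w + (-4 + w))/(u + (-27 + 94)) = (-4 + 2*w)/(u + 67) = (-4 + 2*w)/(67 + u))
V(-83, a(-8, -4/9)) - 1*(-33705) = 2*(-2 - 83)/(67 + (-5 - 8)) - 1*(-33705) = 2*(-85)/(67 - 13) + 33705 = 2*(-85)/54 + 33705 = 2*(1/54)*(-85) + 33705 = -85/27 + 33705 = 909950/27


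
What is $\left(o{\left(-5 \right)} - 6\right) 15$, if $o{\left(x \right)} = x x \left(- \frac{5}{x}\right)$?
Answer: $285$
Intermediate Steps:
$o{\left(x \right)} = - 5 x$ ($o{\left(x \right)} = x^{2} \left(- \frac{5}{x}\right) = - 5 x$)
$\left(o{\left(-5 \right)} - 6\right) 15 = \left(\left(-5\right) \left(-5\right) - 6\right) 15 = \left(25 - 6\right) 15 = 19 \cdot 15 = 285$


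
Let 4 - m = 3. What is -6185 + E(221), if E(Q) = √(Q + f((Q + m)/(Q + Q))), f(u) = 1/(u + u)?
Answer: -6185 + √10940826/222 ≈ -6170.1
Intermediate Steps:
m = 1 (m = 4 - 1*3 = 4 - 3 = 1)
f(u) = 1/(2*u)
E(Q) = √(Q + Q/(1 + Q)) (E(Q) = √(Q + 1/(2*(((Q + 1)/(Q + Q))))) = √(Q + 1/(2*(((1 + Q)/((2*Q)))))) = √(Q + 1/(2*(((1 + Q)*(1/(2*Q)))))) = √(Q + 1/(2*(((1 + Q)/(2*Q))))) = √(Q + (2*Q/(1 + Q))/2) = √(Q + Q/(1 + Q)))
-6185 + E(221) = -6185 + √(221*(2 + 221)/(1 + 221)) = -6185 + √(221*223/222) = -6185 + √(221*(1/222)*223) = -6185 + √(49283/222) = -6185 + √10940826/222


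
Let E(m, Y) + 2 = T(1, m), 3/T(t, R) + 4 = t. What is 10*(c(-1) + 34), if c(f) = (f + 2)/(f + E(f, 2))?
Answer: 675/2 ≈ 337.50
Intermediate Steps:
T(t, R) = 3/(-4 + t)
E(m, Y) = -3 (E(m, Y) = -2 + 3/(-4 + 1) = -2 + 3/(-3) = -2 + 3*(-⅓) = -2 - 1 = -3)
c(f) = (2 + f)/(-3 + f) (c(f) = (f + 2)/(f - 3) = (2 + f)/(-3 + f))
10*(c(-1) + 34) = 10*((2 - 1)/(-3 - 1) + 34) = 10*(1/(-4) + 34) = 10*(-¼*1 + 34) = 10*(-¼ + 34) = 10*(135/4) = 675/2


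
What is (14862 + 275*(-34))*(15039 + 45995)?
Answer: 336419408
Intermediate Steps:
(14862 + 275*(-34))*(15039 + 45995) = (14862 - 9350)*61034 = 5512*61034 = 336419408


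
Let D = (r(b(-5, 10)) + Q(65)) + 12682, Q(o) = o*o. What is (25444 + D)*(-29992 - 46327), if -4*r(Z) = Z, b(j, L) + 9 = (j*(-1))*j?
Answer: -6465669361/2 ≈ -3.2328e+9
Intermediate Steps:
b(j, L) = -9 - j**2 (b(j, L) = -9 + (j*(-1))*j = -9 + (-j)*j = -9 - j**2)
r(Z) = -Z/4
Q(o) = o**2
D = 33831/2 (D = (-(-9 - 1*(-5)**2)/4 + 65**2) + 12682 = (-(-9 - 1*25)/4 + 4225) + 12682 = (-(-9 - 25)/4 + 4225) + 12682 = (-1/4*(-34) + 4225) + 12682 = (17/2 + 4225) + 12682 = 8467/2 + 12682 = 33831/2 ≈ 16916.)
(25444 + D)*(-29992 - 46327) = (25444 + 33831/2)*(-29992 - 46327) = (84719/2)*(-76319) = -6465669361/2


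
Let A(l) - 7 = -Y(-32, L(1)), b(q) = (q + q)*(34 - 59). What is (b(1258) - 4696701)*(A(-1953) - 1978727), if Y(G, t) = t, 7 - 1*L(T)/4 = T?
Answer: 9418031921144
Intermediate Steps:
L(T) = 28 - 4*T
b(q) = -50*q (b(q) = (2*q)*(-25) = -50*q)
A(l) = -17 (A(l) = 7 - (28 - 4*1) = 7 - (28 - 4) = 7 - 1*24 = 7 - 24 = -17)
(b(1258) - 4696701)*(A(-1953) - 1978727) = (-50*1258 - 4696701)*(-17 - 1978727) = (-62900 - 4696701)*(-1978744) = -4759601*(-1978744) = 9418031921144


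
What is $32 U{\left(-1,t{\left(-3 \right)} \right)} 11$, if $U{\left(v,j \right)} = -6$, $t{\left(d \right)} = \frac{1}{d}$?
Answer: $-2112$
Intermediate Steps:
$32 U{\left(-1,t{\left(-3 \right)} \right)} 11 = 32 \left(-6\right) 11 = \left(-192\right) 11 = -2112$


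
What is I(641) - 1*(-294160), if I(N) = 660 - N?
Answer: 294179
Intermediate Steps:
I(641) - 1*(-294160) = (660 - 1*641) - 1*(-294160) = (660 - 641) + 294160 = 19 + 294160 = 294179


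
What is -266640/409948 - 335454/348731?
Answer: -5238734778/3249126727 ≈ -1.6124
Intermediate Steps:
-266640/409948 - 335454/348731 = -266640*1/409948 - 335454*1/348731 = -6060/9317 - 335454/348731 = -5238734778/3249126727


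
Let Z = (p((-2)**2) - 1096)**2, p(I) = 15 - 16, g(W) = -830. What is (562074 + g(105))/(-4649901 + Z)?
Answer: -140311/861623 ≈ -0.16284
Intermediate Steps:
p(I) = -1
Z = 1203409 (Z = (-1 - 1096)**2 = (-1097)**2 = 1203409)
(562074 + g(105))/(-4649901 + Z) = (562074 - 830)/(-4649901 + 1203409) = 561244/(-3446492) = 561244*(-1/3446492) = -140311/861623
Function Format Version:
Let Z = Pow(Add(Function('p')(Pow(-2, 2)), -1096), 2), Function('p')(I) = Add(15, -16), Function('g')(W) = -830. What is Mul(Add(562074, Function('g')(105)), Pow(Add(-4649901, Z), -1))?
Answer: Rational(-140311, 861623) ≈ -0.16284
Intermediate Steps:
Function('p')(I) = -1
Z = 1203409 (Z = Pow(Add(-1, -1096), 2) = Pow(-1097, 2) = 1203409)
Mul(Add(562074, Function('g')(105)), Pow(Add(-4649901, Z), -1)) = Mul(Add(562074, -830), Pow(Add(-4649901, 1203409), -1)) = Mul(561244, Pow(-3446492, -1)) = Mul(561244, Rational(-1, 3446492)) = Rational(-140311, 861623)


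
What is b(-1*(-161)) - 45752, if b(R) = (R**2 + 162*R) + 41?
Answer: 6292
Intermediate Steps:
b(R) = 41 + R**2 + 162*R
b(-1*(-161)) - 45752 = (41 + (-1*(-161))**2 + 162*(-1*(-161))) - 45752 = (41 + 161**2 + 162*161) - 45752 = (41 + 25921 + 26082) - 45752 = 52044 - 45752 = 6292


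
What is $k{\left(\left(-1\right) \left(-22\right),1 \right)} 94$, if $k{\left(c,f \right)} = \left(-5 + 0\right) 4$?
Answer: $-1880$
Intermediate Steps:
$k{\left(c,f \right)} = -20$ ($k{\left(c,f \right)} = \left(-5\right) 4 = -20$)
$k{\left(\left(-1\right) \left(-22\right),1 \right)} 94 = \left(-20\right) 94 = -1880$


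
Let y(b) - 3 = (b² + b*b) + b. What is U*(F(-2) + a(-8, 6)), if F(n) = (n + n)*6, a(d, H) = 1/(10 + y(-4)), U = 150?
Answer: -147450/41 ≈ -3596.3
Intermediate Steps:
y(b) = 3 + b + 2*b² (y(b) = 3 + ((b² + b*b) + b) = 3 + ((b² + b²) + b) = 3 + (2*b² + b) = 3 + (b + 2*b²) = 3 + b + 2*b²)
a(d, H) = 1/41 (a(d, H) = 1/(10 + (3 - 4 + 2*(-4)²)) = 1/(10 + (3 - 4 + 2*16)) = 1/(10 + (3 - 4 + 32)) = 1/(10 + 31) = 1/41)
F(n) = 12*n (F(n) = (2*n)*6 = 12*n)
U*(F(-2) + a(-8, 6)) = 150*(12*(-2) + 1/41) = 150*(-24 + 1/41) = 150*(-983/41) = -147450/41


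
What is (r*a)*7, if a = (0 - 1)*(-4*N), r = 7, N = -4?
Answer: -784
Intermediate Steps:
a = -16 (a = (0 - 1)*(-4*(-4)) = -1*16 = -16)
(r*a)*7 = (7*(-16))*7 = -112*7 = -784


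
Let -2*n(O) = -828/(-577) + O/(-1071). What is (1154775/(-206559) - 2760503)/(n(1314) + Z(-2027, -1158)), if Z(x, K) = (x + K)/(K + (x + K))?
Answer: -7084914075633203432/1615127165595 ≈ -4.3866e+6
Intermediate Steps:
n(O) = -414/577 + O/2142 (n(O) = -(-828/(-577) + O/(-1071))/2 = -(-828*(-1/577) + O*(-1/1071))/2 = -(828/577 - O/1071)/2 = -414/577 + O/2142)
Z(x, K) = (K + x)/(x + 2*K) (Z(x, K) = (K + x)/(K + (K + x)) = (K + x)/(x + 2*K))
(1154775/(-206559) - 2760503)/(n(1314) + Z(-2027, -1158)) = (1154775/(-206559) - 2760503)/((-414/577 + (1/2142)*1314) + (-1158 - 2027)/(-2027 + 2*(-1158))) = (1154775*(-1/206559) - 2760503)/((-414/577 + 73/119) - 3185/(-2027 - 2316)) = (-384925/68853 - 2760503)/(-7145/68663 - 3185/(-4343)) = -190069297984/(68853*(-7145/68663 - 1/4343*(-3185))) = -190069297984/(68853*(-7145/68663 + 3185/4343)) = -190069297984/(68853*187660920/298203409) = -190069297984/68853*298203409/187660920 = -7084914075633203432/1615127165595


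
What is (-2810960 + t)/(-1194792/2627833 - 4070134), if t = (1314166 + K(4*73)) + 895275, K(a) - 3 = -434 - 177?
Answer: 1582289200791/10695633634414 ≈ 0.14794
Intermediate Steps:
K(a) = -608 (K(a) = 3 + (-434 - 177) = 3 - 611 = -608)
t = 2208833 (t = (1314166 - 608) + 895275 = 1313558 + 895275 = 2208833)
(-2810960 + t)/(-1194792/2627833 - 4070134) = (-2810960 + 2208833)/(-1194792/2627833 - 4070134) = -602127/(-1194792*1/2627833 - 4070134) = -602127/(-1194792/2627833 - 4070134) = -602127/(-10695633634414/2627833) = -602127*(-2627833/10695633634414) = 1582289200791/10695633634414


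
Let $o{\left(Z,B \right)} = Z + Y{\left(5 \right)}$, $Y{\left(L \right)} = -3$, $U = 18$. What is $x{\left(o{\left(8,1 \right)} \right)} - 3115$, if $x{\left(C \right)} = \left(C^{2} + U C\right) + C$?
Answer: $-2995$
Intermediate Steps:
$o{\left(Z,B \right)} = -3 + Z$ ($o{\left(Z,B \right)} = Z - 3 = -3 + Z$)
$x{\left(C \right)} = C^{2} + 19 C$ ($x{\left(C \right)} = \left(C^{2} + 18 C\right) + C = C^{2} + 19 C$)
$x{\left(o{\left(8,1 \right)} \right)} - 3115 = \left(-3 + 8\right) \left(19 + \left(-3 + 8\right)\right) - 3115 = 5 \left(19 + 5\right) - 3115 = 5 \cdot 24 - 3115 = 120 - 3115 = -2995$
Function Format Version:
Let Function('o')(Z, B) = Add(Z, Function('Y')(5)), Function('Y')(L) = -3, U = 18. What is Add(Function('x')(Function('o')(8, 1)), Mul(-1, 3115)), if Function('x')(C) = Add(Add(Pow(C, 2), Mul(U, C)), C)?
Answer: -2995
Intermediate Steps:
Function('o')(Z, B) = Add(-3, Z) (Function('o')(Z, B) = Add(Z, -3) = Add(-3, Z))
Function('x')(C) = Add(Pow(C, 2), Mul(19, C)) (Function('x')(C) = Add(Add(Pow(C, 2), Mul(18, C)), C) = Add(Pow(C, 2), Mul(19, C)))
Add(Function('x')(Function('o')(8, 1)), Mul(-1, 3115)) = Add(Mul(Add(-3, 8), Add(19, Add(-3, 8))), Mul(-1, 3115)) = Add(Mul(5, Add(19, 5)), -3115) = Add(Mul(5, 24), -3115) = Add(120, -3115) = -2995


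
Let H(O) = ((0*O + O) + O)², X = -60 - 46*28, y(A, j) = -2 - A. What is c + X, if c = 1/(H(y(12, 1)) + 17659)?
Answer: -24861163/18443 ≈ -1348.0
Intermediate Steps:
X = -1348 (X = -60 - 1288 = -1348)
H(O) = 4*O² (H(O) = ((0 + O) + O)² = (O + O)² = (2*O)² = 4*O²)
c = 1/18443 (c = 1/(4*(-2 - 1*12)² + 17659) = 1/(4*(-2 - 12)² + 17659) = 1/(4*(-14)² + 17659) = 1/(4*196 + 17659) = 1/(784 + 17659) = 1/18443 ≈ 5.4221e-5)
c + X = 1/18443 - 1348 = -24861163/18443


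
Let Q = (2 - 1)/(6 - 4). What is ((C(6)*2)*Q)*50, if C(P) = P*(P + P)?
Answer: 3600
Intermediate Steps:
C(P) = 2*P**2 (C(P) = P*(2*P) = 2*P**2)
Q = 1/2 ≈ 0.50000
((C(6)*2)*Q)*50 = (((2*6**2)*2)*(1/2))*50 = (((2*36)*2)*(1/2))*50 = ((72*2)*(1/2))*50 = (144*(1/2))*50 = 72*50 = 3600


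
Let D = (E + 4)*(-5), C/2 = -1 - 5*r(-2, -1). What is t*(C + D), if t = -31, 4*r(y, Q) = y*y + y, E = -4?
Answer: 217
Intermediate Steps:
r(y, Q) = y/4 + y**2/4 (r(y, Q) = (y*y + y)/4 = (y**2 + y)/4 = (y + y**2)/4 = y/4 + y**2/4)
C = -7 (C = 2*(-1 - 5*(-2)*(1 - 2)/4) = 2*(-1 - 5*(-2)*(-1)/4) = 2*(-1 - 5*1/2) = 2*(-1 - 5/2) = 2*(-7/2) = -7)
D = 0 (D = (-4 + 4)*(-5) = 0*(-5) = 0)
t*(C + D) = -31*(-7 + 0) = -31*(-7) = 217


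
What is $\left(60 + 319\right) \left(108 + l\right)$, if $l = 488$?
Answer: $225884$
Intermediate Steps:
$\left(60 + 319\right) \left(108 + l\right) = \left(60 + 319\right) \left(108 + 488\right) = 379 \cdot 596 = 225884$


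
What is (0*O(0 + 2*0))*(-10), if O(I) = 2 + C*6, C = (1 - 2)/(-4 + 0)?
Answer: 0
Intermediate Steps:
C = ¼ (C = -1/(-4) = -1*(-¼) = ¼ ≈ 0.25000)
O(I) = 7/2 (O(I) = 2 + (¼)*6 = 2 + 3/2 = 7/2)
(0*O(0 + 2*0))*(-10) = (0*(7/2))*(-10) = 0*(-10) = 0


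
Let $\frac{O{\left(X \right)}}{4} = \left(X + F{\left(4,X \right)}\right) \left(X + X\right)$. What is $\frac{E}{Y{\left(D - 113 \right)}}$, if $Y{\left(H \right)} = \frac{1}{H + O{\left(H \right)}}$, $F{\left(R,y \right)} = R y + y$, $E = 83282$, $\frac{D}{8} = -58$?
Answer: $1330847609230$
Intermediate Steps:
$D = -464$ ($D = 8 \left(-58\right) = -464$)
$F{\left(R,y \right)} = y + R y$
$O{\left(X \right)} = 48 X^{2}$ ($O{\left(X \right)} = 4 \left(X + X \left(1 + 4\right)\right) \left(X + X\right) = 4 \left(X + X 5\right) 2 X = 4 \left(X + 5 X\right) 2 X = 4 \cdot 6 X 2 X = 4 \cdot 12 X^{2} = 48 X^{2}$)
$Y{\left(H \right)} = \frac{1}{H + 48 H^{2}}$
$\frac{E}{Y{\left(D - 113 \right)}} = \frac{83282}{\frac{1}{-464 - 113} \frac{1}{1 + 48 \left(-464 - 113\right)}} = \frac{83282}{\frac{1}{-577} \frac{1}{1 + 48 \left(-577\right)}} = \frac{83282}{\left(- \frac{1}{577}\right) \frac{1}{1 - 27696}} = \frac{83282}{\left(- \frac{1}{577}\right) \frac{1}{-27695}} = \frac{83282}{\left(- \frac{1}{577}\right) \left(- \frac{1}{27695}\right)} = 83282 \frac{1}{\frac{1}{15980015}} = 83282 \cdot 15980015 = 1330847609230$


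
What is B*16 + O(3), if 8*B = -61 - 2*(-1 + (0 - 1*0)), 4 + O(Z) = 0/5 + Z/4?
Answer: -485/4 ≈ -121.25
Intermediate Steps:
O(Z) = -4 + Z/4 (O(Z) = -4 + (0/5 + Z/4) = -4 + (0*(⅕) + Z*(¼)) = -4 + (0 + Z/4) = -4 + Z/4)
B = -59/8 (B = (-61 - 2*(-1 + (0 - 1*0)))/8 = (-61 - 2*(-1 + (0 + 0)))/8 = (-61 - 2*(-1 + 0))/8 = (-61 - 2*(-1))/8 = (-61 + 2)/8 = (⅛)*(-59) = -59/8 ≈ -7.3750)
B*16 + O(3) = -59/8*16 + (-4 + (¼)*3) = -118 + (-4 + ¾) = -118 - 13/4 = -485/4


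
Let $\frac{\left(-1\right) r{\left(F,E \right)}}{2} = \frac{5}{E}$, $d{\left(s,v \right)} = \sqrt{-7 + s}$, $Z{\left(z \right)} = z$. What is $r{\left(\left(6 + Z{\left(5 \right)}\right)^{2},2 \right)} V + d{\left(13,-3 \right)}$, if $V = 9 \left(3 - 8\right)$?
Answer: $225 + \sqrt{6} \approx 227.45$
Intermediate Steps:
$V = -45$ ($V = 9 \left(-5\right) = -45$)
$r{\left(F,E \right)} = - \frac{10}{E}$ ($r{\left(F,E \right)} = - 2 \frac{5}{E} = - \frac{10}{E}$)
$r{\left(\left(6 + Z{\left(5 \right)}\right)^{2},2 \right)} V + d{\left(13,-3 \right)} = - \frac{10}{2} \left(-45\right) + \sqrt{-7 + 13} = \left(-10\right) \frac{1}{2} \left(-45\right) + \sqrt{6} = \left(-5\right) \left(-45\right) + \sqrt{6} = 225 + \sqrt{6}$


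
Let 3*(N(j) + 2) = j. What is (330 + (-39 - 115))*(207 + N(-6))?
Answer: 35728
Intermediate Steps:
N(j) = -2 + j/3
(330 + (-39 - 115))*(207 + N(-6)) = (330 + (-39 - 115))*(207 + (-2 + (⅓)*(-6))) = (330 - 154)*(207 + (-2 - 2)) = 176*(207 - 4) = 176*203 = 35728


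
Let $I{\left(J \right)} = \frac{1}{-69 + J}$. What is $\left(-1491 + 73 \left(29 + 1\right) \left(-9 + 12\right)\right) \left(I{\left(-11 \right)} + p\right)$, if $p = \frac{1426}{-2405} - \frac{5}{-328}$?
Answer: $- \frac{4729194033}{1577680} \approx -2997.6$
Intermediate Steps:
$p = - \frac{455703}{788840}$ ($p = 1426 \left(- \frac{1}{2405}\right) - - \frac{5}{328} = - \frac{1426}{2405} + \frac{5}{328} = - \frac{455703}{788840} \approx -0.57769$)
$\left(-1491 + 73 \left(29 + 1\right) \left(-9 + 12\right)\right) \left(I{\left(-11 \right)} + p\right) = \left(-1491 + 73 \left(29 + 1\right) \left(-9 + 12\right)\right) \left(\frac{1}{-69 - 11} - \frac{455703}{788840}\right) = \left(-1491 + 73 \cdot 30 \cdot 3\right) \left(\frac{1}{-80} - \frac{455703}{788840}\right) = \left(-1491 + 73 \cdot 90\right) \left(- \frac{1}{80} - \frac{455703}{788840}\right) = \left(-1491 + 6570\right) \left(- \frac{931127}{1577680}\right) = 5079 \left(- \frac{931127}{1577680}\right) = - \frac{4729194033}{1577680}$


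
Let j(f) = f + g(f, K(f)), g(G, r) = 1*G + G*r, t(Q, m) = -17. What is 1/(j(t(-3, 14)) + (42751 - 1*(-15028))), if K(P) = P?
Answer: 1/58034 ≈ 1.7231e-5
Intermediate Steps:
g(G, r) = G + G*r
j(f) = f + f*(1 + f)
1/(j(t(-3, 14)) + (42751 - 1*(-15028))) = 1/(-17*(2 - 17) + (42751 - 1*(-15028))) = 1/(-17*(-15) + (42751 + 15028)) = 1/(255 + 57779) = 1/58034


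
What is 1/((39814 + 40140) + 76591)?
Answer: 1/156545 ≈ 6.3879e-6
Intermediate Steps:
1/((39814 + 40140) + 76591) = 1/(79954 + 76591) = 1/156545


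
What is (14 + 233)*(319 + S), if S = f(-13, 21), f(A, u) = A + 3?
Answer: 76323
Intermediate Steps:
f(A, u) = 3 + A
S = -10 (S = 3 - 13 = -10)
(14 + 233)*(319 + S) = (14 + 233)*(319 - 10) = 247*309 = 76323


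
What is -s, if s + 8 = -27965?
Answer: 27973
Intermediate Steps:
s = -27973 (s = -8 - 27965 = -27973)
-s = -1*(-27973) = 27973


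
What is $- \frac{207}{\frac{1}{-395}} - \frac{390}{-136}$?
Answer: $\frac{5560215}{68} \approx 81768.0$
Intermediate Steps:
$- \frac{207}{\frac{1}{-395}} - \frac{390}{-136} = - \frac{207}{- \frac{1}{395}} - - \frac{195}{68} = \left(-207\right) \left(-395\right) + \frac{195}{68} = 81765 + \frac{195}{68} = \frac{5560215}{68}$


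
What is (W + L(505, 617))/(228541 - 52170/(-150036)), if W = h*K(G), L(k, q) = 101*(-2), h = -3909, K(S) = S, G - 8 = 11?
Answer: -1862271838/5714904941 ≈ -0.32586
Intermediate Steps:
G = 19 (G = 8 + 11 = 19)
L(k, q) = -202
W = -74271 (W = -3909*19 = -74271)
(W + L(505, 617))/(228541 - 52170/(-150036)) = (-74271 - 202)/(228541 - 52170/(-150036)) = -74473/(228541 - 52170*(-1/150036)) = -74473/(228541 + 8695/25006) = -74473/5714904941/25006 = -74473*25006/5714904941 = -1862271838/5714904941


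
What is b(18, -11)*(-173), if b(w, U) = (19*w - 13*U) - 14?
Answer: -81483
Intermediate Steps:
b(w, U) = -14 - 13*U + 19*w (b(w, U) = (-13*U + 19*w) - 14 = -14 - 13*U + 19*w)
b(18, -11)*(-173) = (-14 - 13*(-11) + 19*18)*(-173) = (-14 + 143 + 342)*(-173) = 471*(-173) = -81483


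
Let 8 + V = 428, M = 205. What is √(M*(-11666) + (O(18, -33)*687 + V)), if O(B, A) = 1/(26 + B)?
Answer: I*√1157289683/22 ≈ 1546.3*I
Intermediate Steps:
V = 420 (V = -8 + 428 = 420)
√(M*(-11666) + (O(18, -33)*687 + V)) = √(205*(-11666) + (687/(26 + 18) + 420)) = √(-2391530 + (687/44 + 420)) = √(-2391530 + 19167/44) = √(-105208153/44) = I*√1157289683/22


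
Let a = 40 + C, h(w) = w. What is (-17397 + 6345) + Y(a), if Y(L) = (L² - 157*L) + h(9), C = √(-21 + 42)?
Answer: -15702 - 77*√21 ≈ -16055.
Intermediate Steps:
C = √21 ≈ 4.5826
a = 40 + √21 ≈ 44.583
Y(L) = 9 + L² - 157*L (Y(L) = (L² - 157*L) + 9 = 9 + L² - 157*L)
(-17397 + 6345) + Y(a) = (-17397 + 6345) + (9 + (40 + √21)² - 157*(40 + √21)) = -11052 + (9 + (40 + √21)² + (-6280 - 157*√21)) = -11052 + (-6271 + (40 + √21)² - 157*√21) = -17323 + (40 + √21)² - 157*√21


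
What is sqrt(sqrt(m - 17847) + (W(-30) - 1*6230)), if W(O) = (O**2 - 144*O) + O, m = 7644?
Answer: sqrt(-1040 + I*sqrt(10203)) ≈ 1.5643 + 32.287*I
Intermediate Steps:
W(O) = O**2 - 143*O
sqrt(sqrt(m - 17847) + (W(-30) - 1*6230)) = sqrt(sqrt(7644 - 17847) + (-30*(-143 - 30) - 1*6230)) = sqrt(sqrt(-10203) + (-30*(-173) - 6230)) = sqrt(I*sqrt(10203) + (5190 - 6230)) = sqrt(I*sqrt(10203) - 1040) = sqrt(-1040 + I*sqrt(10203))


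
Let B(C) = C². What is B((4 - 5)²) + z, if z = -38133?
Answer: -38132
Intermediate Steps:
B((4 - 5)²) + z = ((4 - 5)²)² - 38133 = ((-1)²)² - 38133 = 1² - 38133 = 1 - 38133 = -38132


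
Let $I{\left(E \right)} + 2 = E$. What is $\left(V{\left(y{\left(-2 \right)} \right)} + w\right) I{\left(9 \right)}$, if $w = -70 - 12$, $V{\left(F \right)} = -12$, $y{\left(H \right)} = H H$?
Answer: $-658$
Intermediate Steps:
$y{\left(H \right)} = H^{2}$
$I{\left(E \right)} = -2 + E$
$w = -82$ ($w = -70 - 12 = -82$)
$\left(V{\left(y{\left(-2 \right)} \right)} + w\right) I{\left(9 \right)} = \left(-12 - 82\right) \left(-2 + 9\right) = \left(-94\right) 7 = -658$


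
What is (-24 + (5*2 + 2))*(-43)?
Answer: 516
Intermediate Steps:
(-24 + (5*2 + 2))*(-43) = (-24 + (10 + 2))*(-43) = (-24 + 12)*(-43) = -12*(-43) = 516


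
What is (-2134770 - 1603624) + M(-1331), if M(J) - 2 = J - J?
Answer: -3738392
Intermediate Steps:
M(J) = 2 (M(J) = 2 + (J - J) = 2 + 0 = 2)
(-2134770 - 1603624) + M(-1331) = (-2134770 - 1603624) + 2 = -3738394 + 2 = -3738392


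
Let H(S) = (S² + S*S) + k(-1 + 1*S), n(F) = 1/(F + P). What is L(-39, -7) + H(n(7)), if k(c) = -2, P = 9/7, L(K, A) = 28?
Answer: 43781/1682 ≈ 26.029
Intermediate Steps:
P = 9/7 (P = 9*(⅐) = 9/7 ≈ 1.2857)
n(F) = 1/(9/7 + F) (n(F) = 1/(F + 9/7) = 1/(9/7 + F))
H(S) = -2 + 2*S² (H(S) = (S² + S*S) - 2 = (S² + S²) - 2 = 2*S² - 2 = -2 + 2*S²)
L(-39, -7) + H(n(7)) = 28 + (-2 + 2*(7/(9 + 7*7))²) = 28 + (-2 + 2*(7/(9 + 49))²) = 28 + (-2 + 2*(7/58)²) = 28 + (-2 + 2*(49/3364)) = 28 + (-2 + 49/1682) = 28 - 3315/1682 = 43781/1682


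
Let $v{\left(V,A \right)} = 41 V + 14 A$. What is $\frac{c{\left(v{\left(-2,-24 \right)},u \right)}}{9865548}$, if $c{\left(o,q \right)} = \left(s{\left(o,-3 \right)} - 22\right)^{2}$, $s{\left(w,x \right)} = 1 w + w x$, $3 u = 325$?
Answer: $\frac{15059}{224217} \approx 0.067163$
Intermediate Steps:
$u = \frac{325}{3}$ ($u = \frac{1}{3} \cdot 325 = \frac{325}{3} \approx 108.33$)
$v{\left(V,A \right)} = 14 A + 41 V$
$s{\left(w,x \right)} = w + w x$
$c{\left(o,q \right)} = \left(-22 - 2 o\right)^{2}$ ($c{\left(o,q \right)} = \left(o \left(1 - 3\right) - 22\right)^{2} = \left(o \left(-2\right) - 22\right)^{2} = \left(- 2 o - 22\right)^{2} = \left(-22 - 2 o\right)^{2}$)
$\frac{c{\left(v{\left(-2,-24 \right)},u \right)}}{9865548} = \frac{4 \left(11 + \left(14 \left(-24\right) + 41 \left(-2\right)\right)\right)^{2}}{9865548} = 4 \left(11 - 418\right)^{2} \cdot \frac{1}{9865548} = 4 \left(-407\right)^{2} \cdot \frac{1}{9865548} = 4 \cdot 165649 \cdot \frac{1}{9865548} = 662596 \cdot \frac{1}{9865548} = \frac{15059}{224217}$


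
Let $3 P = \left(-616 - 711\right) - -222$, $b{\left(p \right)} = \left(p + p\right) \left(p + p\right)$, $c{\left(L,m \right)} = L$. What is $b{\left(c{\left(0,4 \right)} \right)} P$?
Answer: $0$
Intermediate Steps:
$b{\left(p \right)} = 4 p^{2}$ ($b{\left(p \right)} = 2 p 2 p = 4 p^{2}$)
$P = - \frac{1105}{3}$ ($P = \frac{\left(-616 - 711\right) - -222}{3} = \frac{\left(-616 - 711\right) + 222}{3} = \frac{-1327 + 222}{3} = \frac{1}{3} \left(-1105\right) = - \frac{1105}{3} \approx -368.33$)
$b{\left(c{\left(0,4 \right)} \right)} P = 4 \cdot 0^{2} \left(- \frac{1105}{3}\right) = 4 \cdot 0 \left(- \frac{1105}{3}\right) = 0 \left(- \frac{1105}{3}\right) = 0$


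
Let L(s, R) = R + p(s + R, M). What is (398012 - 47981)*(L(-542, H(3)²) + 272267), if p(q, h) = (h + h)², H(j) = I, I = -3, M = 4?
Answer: 95327442540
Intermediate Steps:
H(j) = -3
p(q, h) = 4*h² (p(q, h) = (2*h)² = 4*h²)
L(s, R) = 64 + R (L(s, R) = R + 4*4² = R + 4*16 = R + 64 = 64 + R)
(398012 - 47981)*(L(-542, H(3)²) + 272267) = (398012 - 47981)*((64 + (-3)²) + 272267) = 350031*((64 + 9) + 272267) = 350031*(73 + 272267) = 350031*272340 = 95327442540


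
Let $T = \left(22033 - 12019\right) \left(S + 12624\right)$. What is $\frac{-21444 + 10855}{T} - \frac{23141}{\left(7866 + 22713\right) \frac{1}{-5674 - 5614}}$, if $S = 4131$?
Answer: $\frac{14609316047255843}{1710228122010} \approx 8542.3$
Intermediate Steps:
$T = 167784570$ ($T = \left(22033 - 12019\right) \left(4131 + 12624\right) = 10014 \cdot 16755 = 167784570$)
$\frac{-21444 + 10855}{T} - \frac{23141}{\left(7866 + 22713\right) \frac{1}{-5674 - 5614}} = \frac{-21444 + 10855}{167784570} - \frac{23141}{\left(7866 + 22713\right) \frac{1}{-5674 - 5614}} = \left(-10589\right) \frac{1}{167784570} - \frac{23141}{30579 \frac{1}{-11288}} = - \frac{10589}{167784570} - \frac{23141}{30579 \left(- \frac{1}{11288}\right)} = - \frac{10589}{167784570} - \frac{23141}{- \frac{30579}{11288}} = - \frac{10589}{167784570} - - \frac{261215608}{30579} = - \frac{10589}{167784570} + \frac{261215608}{30579} = \frac{14609316047255843}{1710228122010}$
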